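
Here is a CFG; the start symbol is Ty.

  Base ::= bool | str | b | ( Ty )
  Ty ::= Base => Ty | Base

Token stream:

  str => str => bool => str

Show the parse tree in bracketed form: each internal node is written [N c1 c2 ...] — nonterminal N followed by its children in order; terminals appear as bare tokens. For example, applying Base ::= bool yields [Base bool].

Ty
Base => Ty
str => Ty
str => Base => Ty
str => str => Ty
str => str => Base => Ty
str => str => bool => Ty
str => str => bool => Base
str => str => bool => str

[Ty [Base str] => [Ty [Base str] => [Ty [Base bool] => [Ty [Base str]]]]]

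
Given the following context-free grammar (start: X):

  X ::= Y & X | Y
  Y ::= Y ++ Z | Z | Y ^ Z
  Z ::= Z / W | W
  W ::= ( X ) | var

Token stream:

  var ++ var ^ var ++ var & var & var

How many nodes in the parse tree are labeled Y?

[X [Y [Y [Y [Y [Z [W var]]] ++ [Z [W var]]] ^ [Z [W var]]] ++ [Z [W var]]] & [X [Y [Z [W var]]] & [X [Y [Z [W var]]]]]]

6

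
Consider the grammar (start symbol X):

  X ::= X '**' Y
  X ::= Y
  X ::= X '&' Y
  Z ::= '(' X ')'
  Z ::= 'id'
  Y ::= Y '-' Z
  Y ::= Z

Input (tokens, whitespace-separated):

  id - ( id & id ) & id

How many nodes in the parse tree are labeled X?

4

[X [X [Y [Y [Z id]] - [Z ( [X [X [Y [Z id]]] & [Y [Z id]]] )]]] & [Y [Z id]]]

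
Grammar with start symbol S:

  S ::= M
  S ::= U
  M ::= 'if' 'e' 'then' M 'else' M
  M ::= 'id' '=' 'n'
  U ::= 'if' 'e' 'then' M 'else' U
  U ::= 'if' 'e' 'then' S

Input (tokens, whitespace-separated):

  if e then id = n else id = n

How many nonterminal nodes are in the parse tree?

4

[S [M if e then [M id = n] else [M id = n]]]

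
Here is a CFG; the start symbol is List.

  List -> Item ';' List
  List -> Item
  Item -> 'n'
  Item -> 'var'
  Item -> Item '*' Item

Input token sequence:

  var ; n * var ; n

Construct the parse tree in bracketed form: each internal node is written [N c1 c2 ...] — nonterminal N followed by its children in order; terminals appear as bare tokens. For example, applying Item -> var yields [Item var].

[List [Item var] ; [List [Item [Item n] * [Item var]] ; [List [Item n]]]]

List
Item ; List
var ; List
var ; Item ; List
var ; Item * Item ; List
var ; n * Item ; List
var ; n * var ; List
var ; n * var ; Item
var ; n * var ; n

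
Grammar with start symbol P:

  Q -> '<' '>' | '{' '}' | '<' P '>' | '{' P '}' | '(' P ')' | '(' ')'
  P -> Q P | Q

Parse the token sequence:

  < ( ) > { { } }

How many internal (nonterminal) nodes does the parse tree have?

[P [Q < [P [Q ( )]] >] [P [Q { [P [Q { }]] }]]]

8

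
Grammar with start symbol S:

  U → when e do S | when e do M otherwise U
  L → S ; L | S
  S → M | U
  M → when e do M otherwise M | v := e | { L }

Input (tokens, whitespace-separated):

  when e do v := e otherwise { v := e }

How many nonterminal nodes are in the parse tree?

7

[S [M when e do [M v := e] otherwise [M { [L [S [M v := e]]] }]]]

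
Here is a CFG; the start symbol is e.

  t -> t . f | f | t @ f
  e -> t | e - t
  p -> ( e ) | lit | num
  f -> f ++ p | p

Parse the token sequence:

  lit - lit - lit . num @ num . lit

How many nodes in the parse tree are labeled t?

[e [e [e [t [f [p lit]]]] - [t [f [p lit]]]] - [t [t [t [t [f [p lit]]] . [f [p num]]] @ [f [p num]]] . [f [p lit]]]]

6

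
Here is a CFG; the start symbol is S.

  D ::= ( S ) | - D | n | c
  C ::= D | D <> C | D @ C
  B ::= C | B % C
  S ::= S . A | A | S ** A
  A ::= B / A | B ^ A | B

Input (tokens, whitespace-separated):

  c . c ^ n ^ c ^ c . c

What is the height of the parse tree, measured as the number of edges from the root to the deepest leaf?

9

[S [S [S [A [B [C [D c]]]]] . [A [B [C [D c]]] ^ [A [B [C [D n]]] ^ [A [B [C [D c]]] ^ [A [B [C [D c]]]]]]]] . [A [B [C [D c]]]]]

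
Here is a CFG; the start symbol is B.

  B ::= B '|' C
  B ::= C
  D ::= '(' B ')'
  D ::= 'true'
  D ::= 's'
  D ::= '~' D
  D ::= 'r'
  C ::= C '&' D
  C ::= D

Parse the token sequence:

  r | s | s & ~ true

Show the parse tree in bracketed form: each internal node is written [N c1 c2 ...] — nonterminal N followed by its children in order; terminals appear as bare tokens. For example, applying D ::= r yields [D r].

[B [B [B [C [D r]]] | [C [D s]]] | [C [C [D s]] & [D ~ [D true]]]]

B
B | C
B | C | C
C | C | C
D | C | C
r | C | C
r | D | C
r | s | C
r | s | C & D
r | s | D & D
r | s | s & D
r | s | s & ~ D
r | s | s & ~ true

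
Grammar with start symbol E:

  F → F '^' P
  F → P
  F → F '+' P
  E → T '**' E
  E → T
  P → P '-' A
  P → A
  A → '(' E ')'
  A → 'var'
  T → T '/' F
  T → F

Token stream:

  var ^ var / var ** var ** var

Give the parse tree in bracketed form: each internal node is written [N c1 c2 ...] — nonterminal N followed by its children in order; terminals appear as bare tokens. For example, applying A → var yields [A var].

E
T ** E
T / F ** E
F / F ** E
F ^ P / F ** E
P ^ P / F ** E
A ^ P / F ** E
var ^ P / F ** E
var ^ A / F ** E
var ^ var / F ** E
var ^ var / P ** E
var ^ var / A ** E
var ^ var / var ** E
var ^ var / var ** T ** E
var ^ var / var ** F ** E
var ^ var / var ** P ** E
var ^ var / var ** A ** E
var ^ var / var ** var ** E
var ^ var / var ** var ** T
var ^ var / var ** var ** F
var ^ var / var ** var ** P
var ^ var / var ** var ** A
var ^ var / var ** var ** var

[E [T [T [F [F [P [A var]]] ^ [P [A var]]]] / [F [P [A var]]]] ** [E [T [F [P [A var]]]] ** [E [T [F [P [A var]]]]]]]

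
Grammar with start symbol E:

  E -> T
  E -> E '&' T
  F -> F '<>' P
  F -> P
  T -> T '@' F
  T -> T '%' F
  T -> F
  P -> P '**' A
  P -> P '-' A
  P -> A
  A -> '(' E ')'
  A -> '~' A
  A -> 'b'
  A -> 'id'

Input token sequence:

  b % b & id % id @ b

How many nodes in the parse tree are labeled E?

[E [E [T [T [F [P [A b]]]] % [F [P [A b]]]]] & [T [T [T [F [P [A id]]]] % [F [P [A id]]]] @ [F [P [A b]]]]]

2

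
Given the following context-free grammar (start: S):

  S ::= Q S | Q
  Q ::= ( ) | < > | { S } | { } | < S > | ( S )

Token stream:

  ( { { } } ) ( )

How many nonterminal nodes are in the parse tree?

8

[S [Q ( [S [Q { [S [Q { }]] }]] )] [S [Q ( )]]]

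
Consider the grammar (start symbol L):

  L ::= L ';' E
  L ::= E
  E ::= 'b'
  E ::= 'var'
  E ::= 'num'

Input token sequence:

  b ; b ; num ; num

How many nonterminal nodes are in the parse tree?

8

[L [L [L [L [E b]] ; [E b]] ; [E num]] ; [E num]]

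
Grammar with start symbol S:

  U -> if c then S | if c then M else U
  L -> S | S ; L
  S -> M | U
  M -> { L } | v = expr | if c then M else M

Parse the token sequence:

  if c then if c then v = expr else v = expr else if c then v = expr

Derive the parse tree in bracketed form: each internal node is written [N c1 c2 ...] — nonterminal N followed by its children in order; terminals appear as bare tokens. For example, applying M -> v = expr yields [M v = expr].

[S [U if c then [M if c then [M v = expr] else [M v = expr]] else [U if c then [S [M v = expr]]]]]

S
U
if c then M else U
if c then if c then M else M else U
if c then if c then v = expr else M else U
if c then if c then v = expr else v = expr else U
if c then if c then v = expr else v = expr else if c then S
if c then if c then v = expr else v = expr else if c then M
if c then if c then v = expr else v = expr else if c then v = expr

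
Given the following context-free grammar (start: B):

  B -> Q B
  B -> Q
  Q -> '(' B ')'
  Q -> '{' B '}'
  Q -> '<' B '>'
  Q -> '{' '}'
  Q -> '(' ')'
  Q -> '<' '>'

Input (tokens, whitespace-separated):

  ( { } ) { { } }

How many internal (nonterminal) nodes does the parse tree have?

8

[B [Q ( [B [Q { }]] )] [B [Q { [B [Q { }]] }]]]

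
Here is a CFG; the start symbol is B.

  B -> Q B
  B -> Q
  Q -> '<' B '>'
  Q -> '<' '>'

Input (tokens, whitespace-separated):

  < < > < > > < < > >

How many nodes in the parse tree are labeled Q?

5

[B [Q < [B [Q < >] [B [Q < >]]] >] [B [Q < [B [Q < >]] >]]]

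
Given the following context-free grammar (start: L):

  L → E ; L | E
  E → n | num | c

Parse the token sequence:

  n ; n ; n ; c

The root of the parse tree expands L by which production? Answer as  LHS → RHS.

[L [E n] ; [L [E n] ; [L [E n] ; [L [E c]]]]]

L → E ; L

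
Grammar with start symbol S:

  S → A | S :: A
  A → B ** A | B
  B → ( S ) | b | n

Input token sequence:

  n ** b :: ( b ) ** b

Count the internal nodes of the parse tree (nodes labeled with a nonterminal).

[S [S [A [B n] ** [A [B b]]]] :: [A [B ( [S [A [B b]]] )] ** [A [B b]]]]

13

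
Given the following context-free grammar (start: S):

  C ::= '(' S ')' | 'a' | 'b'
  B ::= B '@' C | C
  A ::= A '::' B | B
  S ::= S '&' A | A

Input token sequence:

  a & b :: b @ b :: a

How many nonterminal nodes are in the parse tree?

16

[S [S [A [B [C a]]]] & [A [A [A [B [C b]]] :: [B [B [C b]] @ [C b]]] :: [B [C a]]]]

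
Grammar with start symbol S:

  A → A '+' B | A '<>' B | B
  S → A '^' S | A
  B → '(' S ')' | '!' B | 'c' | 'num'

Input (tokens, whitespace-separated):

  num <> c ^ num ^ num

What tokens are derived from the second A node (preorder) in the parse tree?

num

[S [A [A [B num]] <> [B c]] ^ [S [A [B num]] ^ [S [A [B num]]]]]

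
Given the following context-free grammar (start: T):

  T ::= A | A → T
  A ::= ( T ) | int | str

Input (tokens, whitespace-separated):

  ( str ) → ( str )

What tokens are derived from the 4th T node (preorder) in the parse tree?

[T [A ( [T [A str]] )] → [T [A ( [T [A str]] )]]]

str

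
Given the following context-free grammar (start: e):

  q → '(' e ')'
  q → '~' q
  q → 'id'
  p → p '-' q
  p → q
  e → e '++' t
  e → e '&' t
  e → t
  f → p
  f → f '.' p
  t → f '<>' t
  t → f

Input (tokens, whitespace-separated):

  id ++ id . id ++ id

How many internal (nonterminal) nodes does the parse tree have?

[e [e [e [t [f [p [q id]]]]] ++ [t [f [f [p [q id]]] . [p [q id]]]]] ++ [t [f [p [q id]]]]]

18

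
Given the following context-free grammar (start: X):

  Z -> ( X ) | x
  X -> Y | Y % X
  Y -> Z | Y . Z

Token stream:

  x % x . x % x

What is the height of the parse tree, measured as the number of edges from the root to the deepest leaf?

5

[X [Y [Z x]] % [X [Y [Y [Z x]] . [Z x]] % [X [Y [Z x]]]]]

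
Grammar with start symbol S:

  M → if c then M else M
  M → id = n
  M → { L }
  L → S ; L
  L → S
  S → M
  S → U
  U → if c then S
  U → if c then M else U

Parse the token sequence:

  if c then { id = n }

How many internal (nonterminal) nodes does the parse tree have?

7

[S [U if c then [S [M { [L [S [M id = n]]] }]]]]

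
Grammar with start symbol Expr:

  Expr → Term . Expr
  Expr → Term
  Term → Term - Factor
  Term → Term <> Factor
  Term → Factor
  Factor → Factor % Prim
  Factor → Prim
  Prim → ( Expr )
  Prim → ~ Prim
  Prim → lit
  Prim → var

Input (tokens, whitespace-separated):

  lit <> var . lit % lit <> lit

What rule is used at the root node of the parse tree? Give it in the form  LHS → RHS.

[Expr [Term [Term [Factor [Prim lit]]] <> [Factor [Prim var]]] . [Expr [Term [Term [Factor [Factor [Prim lit]] % [Prim lit]]] <> [Factor [Prim lit]]]]]

Expr → Term . Expr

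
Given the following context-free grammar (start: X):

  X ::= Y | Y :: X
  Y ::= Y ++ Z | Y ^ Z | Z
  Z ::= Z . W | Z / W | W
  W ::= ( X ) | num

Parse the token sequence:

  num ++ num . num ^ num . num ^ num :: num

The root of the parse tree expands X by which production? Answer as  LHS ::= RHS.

[X [Y [Y [Y [Y [Z [W num]]] ++ [Z [Z [W num]] . [W num]]] ^ [Z [Z [W num]] . [W num]]] ^ [Z [W num]]] :: [X [Y [Z [W num]]]]]

X ::= Y :: X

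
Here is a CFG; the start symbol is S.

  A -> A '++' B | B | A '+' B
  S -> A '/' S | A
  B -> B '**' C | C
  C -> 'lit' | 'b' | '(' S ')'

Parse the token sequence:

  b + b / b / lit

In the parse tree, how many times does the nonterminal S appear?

[S [A [A [B [C b]]] + [B [C b]]] / [S [A [B [C b]]] / [S [A [B [C lit]]]]]]

3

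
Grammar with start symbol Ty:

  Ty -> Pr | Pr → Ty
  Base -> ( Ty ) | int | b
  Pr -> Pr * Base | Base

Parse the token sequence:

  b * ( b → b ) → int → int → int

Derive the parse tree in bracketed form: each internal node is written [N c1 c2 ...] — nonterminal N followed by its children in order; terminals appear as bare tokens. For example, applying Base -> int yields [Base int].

[Ty [Pr [Pr [Base b]] * [Base ( [Ty [Pr [Base b]] → [Ty [Pr [Base b]]]] )]] → [Ty [Pr [Base int]] → [Ty [Pr [Base int]] → [Ty [Pr [Base int]]]]]]

Ty
Pr → Ty
Pr * Base → Ty
Base * Base → Ty
b * Base → Ty
b * ( Ty ) → Ty
b * ( Pr → Ty ) → Ty
b * ( Base → Ty ) → Ty
b * ( b → Ty ) → Ty
b * ( b → Pr ) → Ty
b * ( b → Base ) → Ty
b * ( b → b ) → Ty
b * ( b → b ) → Pr → Ty
b * ( b → b ) → Base → Ty
b * ( b → b ) → int → Ty
b * ( b → b ) → int → Pr → Ty
b * ( b → b ) → int → Base → Ty
b * ( b → b ) → int → int → Ty
b * ( b → b ) → int → int → Pr
b * ( b → b ) → int → int → Base
b * ( b → b ) → int → int → int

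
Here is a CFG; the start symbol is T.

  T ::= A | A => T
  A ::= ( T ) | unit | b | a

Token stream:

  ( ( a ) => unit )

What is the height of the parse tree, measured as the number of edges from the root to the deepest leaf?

6

[T [A ( [T [A ( [T [A a]] )] => [T [A unit]]] )]]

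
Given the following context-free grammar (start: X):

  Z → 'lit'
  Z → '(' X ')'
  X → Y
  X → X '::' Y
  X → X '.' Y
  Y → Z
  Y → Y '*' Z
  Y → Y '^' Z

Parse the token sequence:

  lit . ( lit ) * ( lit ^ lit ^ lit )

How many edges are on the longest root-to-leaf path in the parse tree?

8

[X [X [Y [Z lit]]] . [Y [Y [Z ( [X [Y [Z lit]]] )]] * [Z ( [X [Y [Y [Y [Z lit]] ^ [Z lit]] ^ [Z lit]]] )]]]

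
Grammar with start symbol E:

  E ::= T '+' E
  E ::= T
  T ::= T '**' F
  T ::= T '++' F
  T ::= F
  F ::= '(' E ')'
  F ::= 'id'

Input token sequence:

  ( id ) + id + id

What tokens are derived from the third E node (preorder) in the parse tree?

id + id

[E [T [F ( [E [T [F id]]] )]] + [E [T [F id]] + [E [T [F id]]]]]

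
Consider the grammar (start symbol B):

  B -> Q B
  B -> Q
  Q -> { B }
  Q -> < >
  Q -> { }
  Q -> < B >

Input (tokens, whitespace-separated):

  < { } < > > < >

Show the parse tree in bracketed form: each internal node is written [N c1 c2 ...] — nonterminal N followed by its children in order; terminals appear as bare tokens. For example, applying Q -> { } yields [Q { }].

B
Q B
< B > B
< Q B > B
< { } B > B
< { } Q > B
< { } < > > B
< { } < > > Q
< { } < > > < >

[B [Q < [B [Q { }] [B [Q < >]]] >] [B [Q < >]]]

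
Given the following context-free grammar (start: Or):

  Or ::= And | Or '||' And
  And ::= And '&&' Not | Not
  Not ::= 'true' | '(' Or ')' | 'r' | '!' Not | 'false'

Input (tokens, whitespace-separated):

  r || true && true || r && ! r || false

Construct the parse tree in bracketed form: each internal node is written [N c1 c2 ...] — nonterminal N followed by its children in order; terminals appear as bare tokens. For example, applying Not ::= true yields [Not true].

[Or [Or [Or [Or [And [Not r]]] || [And [And [Not true]] && [Not true]]] || [And [And [Not r]] && [Not ! [Not r]]]] || [And [Not false]]]

Or
Or || And
Or || And || And
Or || And || And || And
And || And || And || And
Not || And || And || And
r || And || And || And
r || And && Not || And || And
r || Not && Not || And || And
r || true && Not || And || And
r || true && true || And || And
r || true && true || And && Not || And
r || true && true || Not && Not || And
r || true && true || r && Not || And
r || true && true || r && ! Not || And
r || true && true || r && ! r || And
r || true && true || r && ! r || Not
r || true && true || r && ! r || false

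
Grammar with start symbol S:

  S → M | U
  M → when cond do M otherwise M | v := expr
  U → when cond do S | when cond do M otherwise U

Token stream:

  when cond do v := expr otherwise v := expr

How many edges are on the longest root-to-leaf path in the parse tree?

3

[S [M when cond do [M v := expr] otherwise [M v := expr]]]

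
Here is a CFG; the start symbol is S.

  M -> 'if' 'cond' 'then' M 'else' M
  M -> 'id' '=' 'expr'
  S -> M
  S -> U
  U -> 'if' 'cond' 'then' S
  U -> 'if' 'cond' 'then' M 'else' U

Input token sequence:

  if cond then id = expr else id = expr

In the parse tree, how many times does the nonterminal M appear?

[S [M if cond then [M id = expr] else [M id = expr]]]

3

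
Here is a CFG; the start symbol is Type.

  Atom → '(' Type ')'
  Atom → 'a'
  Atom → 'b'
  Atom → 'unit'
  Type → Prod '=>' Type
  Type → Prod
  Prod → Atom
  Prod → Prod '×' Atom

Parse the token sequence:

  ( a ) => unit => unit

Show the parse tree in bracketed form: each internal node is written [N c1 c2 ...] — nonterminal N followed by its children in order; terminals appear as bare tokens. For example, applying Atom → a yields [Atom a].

[Type [Prod [Atom ( [Type [Prod [Atom a]]] )]] => [Type [Prod [Atom unit]] => [Type [Prod [Atom unit]]]]]

Type
Prod => Type
Atom => Type
( Type ) => Type
( Prod ) => Type
( Atom ) => Type
( a ) => Type
( a ) => Prod => Type
( a ) => Atom => Type
( a ) => unit => Type
( a ) => unit => Prod
( a ) => unit => Atom
( a ) => unit => unit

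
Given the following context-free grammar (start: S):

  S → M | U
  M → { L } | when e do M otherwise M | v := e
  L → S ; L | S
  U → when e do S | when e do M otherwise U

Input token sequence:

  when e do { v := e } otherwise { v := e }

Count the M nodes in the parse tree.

5

[S [M when e do [M { [L [S [M v := e]]] }] otherwise [M { [L [S [M v := e]]] }]]]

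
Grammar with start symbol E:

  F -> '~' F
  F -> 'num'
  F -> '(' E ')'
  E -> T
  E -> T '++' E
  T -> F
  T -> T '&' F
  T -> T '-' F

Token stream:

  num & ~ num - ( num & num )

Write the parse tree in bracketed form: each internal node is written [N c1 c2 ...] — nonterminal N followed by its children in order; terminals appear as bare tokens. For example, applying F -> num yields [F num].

[E [T [T [T [F num]] & [F ~ [F num]]] - [F ( [E [T [T [F num]] & [F num]]] )]]]

E
T
T - F
T & F - F
F & F - F
num & F - F
num & ~ F - F
num & ~ num - F
num & ~ num - ( E )
num & ~ num - ( T )
num & ~ num - ( T & F )
num & ~ num - ( F & F )
num & ~ num - ( num & F )
num & ~ num - ( num & num )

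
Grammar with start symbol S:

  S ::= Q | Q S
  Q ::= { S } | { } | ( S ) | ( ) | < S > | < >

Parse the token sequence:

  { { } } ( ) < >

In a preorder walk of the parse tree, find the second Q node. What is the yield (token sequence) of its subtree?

[S [Q { [S [Q { }]] }] [S [Q ( )] [S [Q < >]]]]

{ }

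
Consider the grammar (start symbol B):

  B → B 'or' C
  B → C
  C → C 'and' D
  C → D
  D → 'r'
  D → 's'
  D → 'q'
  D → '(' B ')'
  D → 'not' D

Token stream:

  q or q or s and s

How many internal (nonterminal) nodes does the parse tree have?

11

[B [B [B [C [D q]]] or [C [D q]]] or [C [C [D s]] and [D s]]]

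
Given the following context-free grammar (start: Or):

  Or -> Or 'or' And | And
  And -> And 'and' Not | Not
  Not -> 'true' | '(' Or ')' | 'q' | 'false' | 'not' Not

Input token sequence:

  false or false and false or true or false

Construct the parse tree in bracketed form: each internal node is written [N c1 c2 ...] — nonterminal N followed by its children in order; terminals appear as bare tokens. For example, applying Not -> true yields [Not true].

[Or [Or [Or [Or [And [Not false]]] or [And [And [Not false]] and [Not false]]] or [And [Not true]]] or [And [Not false]]]

Or
Or or And
Or or And or And
Or or And or And or And
And or And or And or And
Not or And or And or And
false or And or And or And
false or And and Not or And or And
false or Not and Not or And or And
false or false and Not or And or And
false or false and false or And or And
false or false and false or Not or And
false or false and false or true or And
false or false and false or true or Not
false or false and false or true or false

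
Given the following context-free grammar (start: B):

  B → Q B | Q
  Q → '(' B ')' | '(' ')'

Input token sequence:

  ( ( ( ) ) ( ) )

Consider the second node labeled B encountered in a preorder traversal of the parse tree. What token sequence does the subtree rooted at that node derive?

[B [Q ( [B [Q ( [B [Q ( )]] )] [B [Q ( )]]] )]]

( ( ) ) ( )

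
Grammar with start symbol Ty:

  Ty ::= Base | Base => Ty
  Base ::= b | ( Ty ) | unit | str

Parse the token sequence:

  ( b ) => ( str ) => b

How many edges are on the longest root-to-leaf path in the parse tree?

5

[Ty [Base ( [Ty [Base b]] )] => [Ty [Base ( [Ty [Base str]] )] => [Ty [Base b]]]]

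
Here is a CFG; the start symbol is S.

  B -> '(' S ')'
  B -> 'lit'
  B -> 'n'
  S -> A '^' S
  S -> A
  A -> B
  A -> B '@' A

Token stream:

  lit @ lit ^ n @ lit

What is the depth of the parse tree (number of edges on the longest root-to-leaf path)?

[S [A [B lit] @ [A [B lit]]] ^ [S [A [B n] @ [A [B lit]]]]]

5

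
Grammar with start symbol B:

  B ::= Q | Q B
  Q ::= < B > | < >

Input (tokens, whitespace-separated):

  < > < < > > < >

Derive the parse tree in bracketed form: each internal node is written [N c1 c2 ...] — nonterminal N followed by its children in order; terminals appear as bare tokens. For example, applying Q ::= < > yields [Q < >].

B
Q B
< > B
< > Q B
< > < B > B
< > < Q > B
< > < < > > B
< > < < > > Q
< > < < > > < >

[B [Q < >] [B [Q < [B [Q < >]] >] [B [Q < >]]]]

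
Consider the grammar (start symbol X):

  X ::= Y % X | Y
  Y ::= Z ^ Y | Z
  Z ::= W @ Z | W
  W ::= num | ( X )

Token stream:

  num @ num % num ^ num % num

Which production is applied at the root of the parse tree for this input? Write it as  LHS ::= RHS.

X ::= Y % X

[X [Y [Z [W num] @ [Z [W num]]]] % [X [Y [Z [W num]] ^ [Y [Z [W num]]]] % [X [Y [Z [W num]]]]]]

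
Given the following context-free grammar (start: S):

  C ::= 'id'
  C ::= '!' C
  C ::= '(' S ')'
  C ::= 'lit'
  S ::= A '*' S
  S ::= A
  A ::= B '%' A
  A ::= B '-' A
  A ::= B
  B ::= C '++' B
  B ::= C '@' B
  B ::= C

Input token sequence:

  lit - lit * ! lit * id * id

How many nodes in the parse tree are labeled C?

6

[S [A [B [C lit]] - [A [B [C lit]]]] * [S [A [B [C ! [C lit]]]] * [S [A [B [C id]]] * [S [A [B [C id]]]]]]]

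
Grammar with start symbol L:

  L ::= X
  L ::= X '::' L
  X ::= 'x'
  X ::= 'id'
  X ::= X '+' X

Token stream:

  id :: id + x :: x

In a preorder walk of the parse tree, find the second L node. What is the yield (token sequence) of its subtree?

[L [X id] :: [L [X [X id] + [X x]] :: [L [X x]]]]

id + x :: x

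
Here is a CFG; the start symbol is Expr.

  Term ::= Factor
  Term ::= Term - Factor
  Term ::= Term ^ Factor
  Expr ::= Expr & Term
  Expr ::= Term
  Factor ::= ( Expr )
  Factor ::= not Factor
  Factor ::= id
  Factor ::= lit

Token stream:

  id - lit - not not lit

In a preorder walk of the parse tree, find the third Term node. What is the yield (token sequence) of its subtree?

id

[Expr [Term [Term [Term [Factor id]] - [Factor lit]] - [Factor not [Factor not [Factor lit]]]]]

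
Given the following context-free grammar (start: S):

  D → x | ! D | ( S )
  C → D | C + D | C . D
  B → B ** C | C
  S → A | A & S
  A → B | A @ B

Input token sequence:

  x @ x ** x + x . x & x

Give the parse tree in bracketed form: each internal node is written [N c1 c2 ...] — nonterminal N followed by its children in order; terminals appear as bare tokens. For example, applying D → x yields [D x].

S
A & S
A @ B & S
B @ B & S
C @ B & S
D @ B & S
x @ B & S
x @ B ** C & S
x @ C ** C & S
x @ D ** C & S
x @ x ** C & S
x @ x ** C . D & S
x @ x ** C + D . D & S
x @ x ** D + D . D & S
x @ x ** x + D . D & S
x @ x ** x + x . D & S
x @ x ** x + x . x & S
x @ x ** x + x . x & A
x @ x ** x + x . x & B
x @ x ** x + x . x & C
x @ x ** x + x . x & D
x @ x ** x + x . x & x

[S [A [A [B [C [D x]]]] @ [B [B [C [D x]]] ** [C [C [C [D x]] + [D x]] . [D x]]]] & [S [A [B [C [D x]]]]]]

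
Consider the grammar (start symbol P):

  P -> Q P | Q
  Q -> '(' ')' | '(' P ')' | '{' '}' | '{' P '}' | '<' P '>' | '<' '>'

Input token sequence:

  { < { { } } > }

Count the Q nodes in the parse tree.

[P [Q { [P [Q < [P [Q { [P [Q { }]] }]] >]] }]]

4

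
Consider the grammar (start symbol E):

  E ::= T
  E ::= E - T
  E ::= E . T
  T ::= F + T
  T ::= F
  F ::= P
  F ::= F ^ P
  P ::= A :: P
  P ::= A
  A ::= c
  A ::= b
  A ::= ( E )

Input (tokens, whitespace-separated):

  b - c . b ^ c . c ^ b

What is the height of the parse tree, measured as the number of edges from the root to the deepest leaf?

[E [E [E [E [T [F [P [A b]]]]] - [T [F [P [A c]]]]] . [T [F [F [P [A b]]] ^ [P [A c]]]]] . [T [F [F [P [A c]]] ^ [P [A b]]]]]

8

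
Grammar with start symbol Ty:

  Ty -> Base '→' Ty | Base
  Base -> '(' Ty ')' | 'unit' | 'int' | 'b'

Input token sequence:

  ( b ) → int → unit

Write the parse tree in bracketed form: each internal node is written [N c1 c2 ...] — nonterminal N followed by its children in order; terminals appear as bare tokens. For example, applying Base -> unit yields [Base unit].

Ty
Base → Ty
( Ty ) → Ty
( Base ) → Ty
( b ) → Ty
( b ) → Base → Ty
( b ) → int → Ty
( b ) → int → Base
( b ) → int → unit

[Ty [Base ( [Ty [Base b]] )] → [Ty [Base int] → [Ty [Base unit]]]]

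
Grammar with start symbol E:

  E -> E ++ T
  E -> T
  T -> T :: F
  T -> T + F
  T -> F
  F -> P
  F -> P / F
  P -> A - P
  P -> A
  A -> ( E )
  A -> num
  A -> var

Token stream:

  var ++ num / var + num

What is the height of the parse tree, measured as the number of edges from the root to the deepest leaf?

[E [E [T [F [P [A var]]]]] ++ [T [T [F [P [A num]] / [F [P [A var]]]]] + [F [P [A num]]]]]

7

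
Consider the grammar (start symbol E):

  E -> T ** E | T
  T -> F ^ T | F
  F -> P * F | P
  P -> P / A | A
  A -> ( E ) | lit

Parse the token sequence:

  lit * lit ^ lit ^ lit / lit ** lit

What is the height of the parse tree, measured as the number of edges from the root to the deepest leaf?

[E [T [F [P [A lit]] * [F [P [A lit]]]] ^ [T [F [P [A lit]]] ^ [T [F [P [P [A lit]] / [A lit]]]]]] ** [E [T [F [P [A lit]]]]]]

8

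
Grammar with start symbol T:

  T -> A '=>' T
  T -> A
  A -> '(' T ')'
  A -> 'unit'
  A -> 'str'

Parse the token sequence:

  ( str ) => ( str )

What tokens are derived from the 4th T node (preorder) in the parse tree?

str

[T [A ( [T [A str]] )] => [T [A ( [T [A str]] )]]]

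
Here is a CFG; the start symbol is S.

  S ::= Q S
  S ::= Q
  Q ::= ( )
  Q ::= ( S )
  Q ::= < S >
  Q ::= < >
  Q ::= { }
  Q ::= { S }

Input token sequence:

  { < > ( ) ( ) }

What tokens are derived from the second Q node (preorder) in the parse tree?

< >

[S [Q { [S [Q < >] [S [Q ( )] [S [Q ( )]]]] }]]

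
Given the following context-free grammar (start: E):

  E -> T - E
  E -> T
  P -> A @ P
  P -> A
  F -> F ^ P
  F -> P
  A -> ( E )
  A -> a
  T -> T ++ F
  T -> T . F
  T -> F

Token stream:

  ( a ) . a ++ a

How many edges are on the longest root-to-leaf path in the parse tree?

[E [T [T [T [F [P [A ( [E [T [F [P [A a]]]]] )]]]] . [F [P [A a]]]] ++ [F [P [A a]]]]]

12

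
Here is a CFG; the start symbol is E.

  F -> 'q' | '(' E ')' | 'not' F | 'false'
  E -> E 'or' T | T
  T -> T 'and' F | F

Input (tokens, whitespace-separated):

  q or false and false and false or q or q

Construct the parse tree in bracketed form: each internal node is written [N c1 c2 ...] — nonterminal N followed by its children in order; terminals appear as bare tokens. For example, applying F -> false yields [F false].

E
E or T
E or T or T
E or T or T or T
T or T or T or T
F or T or T or T
q or T or T or T
q or T and F or T or T
q or T and F and F or T or T
q or F and F and F or T or T
q or false and F and F or T or T
q or false and false and F or T or T
q or false and false and false or T or T
q or false and false and false or F or T
q or false and false and false or q or T
q or false and false and false or q or F
q or false and false and false or q or q

[E [E [E [E [T [F q]]] or [T [T [T [F false]] and [F false]] and [F false]]] or [T [F q]]] or [T [F q]]]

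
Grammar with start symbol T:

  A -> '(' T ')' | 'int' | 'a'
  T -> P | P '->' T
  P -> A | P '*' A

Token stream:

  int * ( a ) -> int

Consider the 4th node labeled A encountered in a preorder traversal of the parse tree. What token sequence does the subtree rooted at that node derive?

int

[T [P [P [A int]] * [A ( [T [P [A a]]] )]] -> [T [P [A int]]]]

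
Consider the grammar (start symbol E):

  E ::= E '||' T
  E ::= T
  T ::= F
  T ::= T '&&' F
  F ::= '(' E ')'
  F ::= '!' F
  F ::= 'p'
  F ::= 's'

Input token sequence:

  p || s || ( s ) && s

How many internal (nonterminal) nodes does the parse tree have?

14

[E [E [E [T [F p]]] || [T [F s]]] || [T [T [F ( [E [T [F s]]] )]] && [F s]]]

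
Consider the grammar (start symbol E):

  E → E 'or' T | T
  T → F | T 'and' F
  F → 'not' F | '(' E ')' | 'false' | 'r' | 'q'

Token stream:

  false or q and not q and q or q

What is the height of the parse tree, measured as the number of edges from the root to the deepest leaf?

6

[E [E [E [T [F false]]] or [T [T [T [F q]] and [F not [F q]]] and [F q]]] or [T [F q]]]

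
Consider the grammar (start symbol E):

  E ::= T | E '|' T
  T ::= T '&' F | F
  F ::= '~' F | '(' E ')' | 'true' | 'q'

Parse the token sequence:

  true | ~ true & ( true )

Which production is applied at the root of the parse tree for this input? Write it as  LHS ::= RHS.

E ::= E '|' T

[E [E [T [F true]]] | [T [T [F ~ [F true]]] & [F ( [E [T [F true]]] )]]]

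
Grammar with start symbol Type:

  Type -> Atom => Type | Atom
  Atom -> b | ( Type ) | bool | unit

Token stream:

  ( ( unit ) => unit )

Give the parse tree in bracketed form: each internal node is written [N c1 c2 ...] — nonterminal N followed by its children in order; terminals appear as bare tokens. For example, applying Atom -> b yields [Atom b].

Type
Atom
( Type )
( Atom => Type )
( ( Type ) => Type )
( ( Atom ) => Type )
( ( unit ) => Type )
( ( unit ) => Atom )
( ( unit ) => unit )

[Type [Atom ( [Type [Atom ( [Type [Atom unit]] )] => [Type [Atom unit]]] )]]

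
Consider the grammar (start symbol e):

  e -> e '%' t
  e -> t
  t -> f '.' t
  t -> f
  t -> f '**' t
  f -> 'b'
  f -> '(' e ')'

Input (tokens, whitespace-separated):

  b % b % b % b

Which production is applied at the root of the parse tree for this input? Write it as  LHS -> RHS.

[e [e [e [e [t [f b]]] % [t [f b]]] % [t [f b]]] % [t [f b]]]

e -> e '%' t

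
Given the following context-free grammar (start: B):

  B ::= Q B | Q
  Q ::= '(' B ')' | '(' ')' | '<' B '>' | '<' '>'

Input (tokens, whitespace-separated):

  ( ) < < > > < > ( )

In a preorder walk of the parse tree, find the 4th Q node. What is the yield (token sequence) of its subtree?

< >

[B [Q ( )] [B [Q < [B [Q < >]] >] [B [Q < >] [B [Q ( )]]]]]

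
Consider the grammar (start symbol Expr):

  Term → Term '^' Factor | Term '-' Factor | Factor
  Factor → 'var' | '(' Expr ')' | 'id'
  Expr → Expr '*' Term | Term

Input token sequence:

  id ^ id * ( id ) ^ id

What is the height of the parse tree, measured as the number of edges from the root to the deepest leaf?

[Expr [Expr [Term [Term [Factor id]] ^ [Factor id]]] * [Term [Term [Factor ( [Expr [Term [Factor id]]] )]] ^ [Factor id]]]

7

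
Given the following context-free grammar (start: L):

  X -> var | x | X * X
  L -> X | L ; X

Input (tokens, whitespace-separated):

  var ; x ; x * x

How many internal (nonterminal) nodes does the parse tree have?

8

[L [L [L [X var]] ; [X x]] ; [X [X x] * [X x]]]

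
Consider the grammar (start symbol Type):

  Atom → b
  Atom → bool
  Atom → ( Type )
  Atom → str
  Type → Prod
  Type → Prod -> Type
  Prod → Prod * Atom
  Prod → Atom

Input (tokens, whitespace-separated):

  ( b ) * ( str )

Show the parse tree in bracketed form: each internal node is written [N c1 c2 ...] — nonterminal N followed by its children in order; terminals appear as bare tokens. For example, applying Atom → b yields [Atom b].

Type
Prod
Prod * Atom
Atom * Atom
( Type ) * Atom
( Prod ) * Atom
( Atom ) * Atom
( b ) * Atom
( b ) * ( Type )
( b ) * ( Prod )
( b ) * ( Atom )
( b ) * ( str )

[Type [Prod [Prod [Atom ( [Type [Prod [Atom b]]] )]] * [Atom ( [Type [Prod [Atom str]]] )]]]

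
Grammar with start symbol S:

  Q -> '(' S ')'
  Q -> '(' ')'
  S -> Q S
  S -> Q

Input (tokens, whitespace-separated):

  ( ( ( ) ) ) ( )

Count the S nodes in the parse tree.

[S [Q ( [S [Q ( [S [Q ( )]] )]] )] [S [Q ( )]]]

4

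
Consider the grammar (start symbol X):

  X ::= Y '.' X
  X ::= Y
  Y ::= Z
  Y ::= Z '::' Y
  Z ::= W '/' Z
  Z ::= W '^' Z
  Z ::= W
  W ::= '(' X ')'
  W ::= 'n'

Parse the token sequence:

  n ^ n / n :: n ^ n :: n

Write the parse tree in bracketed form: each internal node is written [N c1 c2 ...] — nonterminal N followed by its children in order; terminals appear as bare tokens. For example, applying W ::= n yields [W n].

[X [Y [Z [W n] ^ [Z [W n] / [Z [W n]]]] :: [Y [Z [W n] ^ [Z [W n]]] :: [Y [Z [W n]]]]]]

X
Y
Z :: Y
W ^ Z :: Y
n ^ Z :: Y
n ^ W / Z :: Y
n ^ n / Z :: Y
n ^ n / W :: Y
n ^ n / n :: Y
n ^ n / n :: Z :: Y
n ^ n / n :: W ^ Z :: Y
n ^ n / n :: n ^ Z :: Y
n ^ n / n :: n ^ W :: Y
n ^ n / n :: n ^ n :: Y
n ^ n / n :: n ^ n :: Z
n ^ n / n :: n ^ n :: W
n ^ n / n :: n ^ n :: n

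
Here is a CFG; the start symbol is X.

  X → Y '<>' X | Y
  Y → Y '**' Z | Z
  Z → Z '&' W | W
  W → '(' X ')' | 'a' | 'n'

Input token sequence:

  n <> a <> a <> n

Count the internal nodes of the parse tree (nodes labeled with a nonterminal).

16

[X [Y [Z [W n]]] <> [X [Y [Z [W a]]] <> [X [Y [Z [W a]]] <> [X [Y [Z [W n]]]]]]]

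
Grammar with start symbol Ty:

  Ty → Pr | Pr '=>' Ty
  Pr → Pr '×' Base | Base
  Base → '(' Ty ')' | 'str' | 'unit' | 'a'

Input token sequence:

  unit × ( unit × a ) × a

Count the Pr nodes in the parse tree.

[Ty [Pr [Pr [Pr [Base unit]] × [Base ( [Ty [Pr [Pr [Base unit]] × [Base a]]] )]] × [Base a]]]

5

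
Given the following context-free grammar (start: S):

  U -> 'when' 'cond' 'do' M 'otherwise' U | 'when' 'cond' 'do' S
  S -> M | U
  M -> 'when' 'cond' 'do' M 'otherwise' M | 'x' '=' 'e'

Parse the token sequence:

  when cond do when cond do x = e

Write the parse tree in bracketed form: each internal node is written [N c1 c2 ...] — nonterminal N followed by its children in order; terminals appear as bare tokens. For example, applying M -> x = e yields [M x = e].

[S [U when cond do [S [U when cond do [S [M x = e]]]]]]

S
U
when cond do S
when cond do U
when cond do when cond do S
when cond do when cond do M
when cond do when cond do x = e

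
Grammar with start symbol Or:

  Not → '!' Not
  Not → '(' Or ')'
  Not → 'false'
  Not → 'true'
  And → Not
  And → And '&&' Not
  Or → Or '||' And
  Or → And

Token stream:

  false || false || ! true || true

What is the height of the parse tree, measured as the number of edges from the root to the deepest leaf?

6

[Or [Or [Or [Or [And [Not false]]] || [And [Not false]]] || [And [Not ! [Not true]]]] || [And [Not true]]]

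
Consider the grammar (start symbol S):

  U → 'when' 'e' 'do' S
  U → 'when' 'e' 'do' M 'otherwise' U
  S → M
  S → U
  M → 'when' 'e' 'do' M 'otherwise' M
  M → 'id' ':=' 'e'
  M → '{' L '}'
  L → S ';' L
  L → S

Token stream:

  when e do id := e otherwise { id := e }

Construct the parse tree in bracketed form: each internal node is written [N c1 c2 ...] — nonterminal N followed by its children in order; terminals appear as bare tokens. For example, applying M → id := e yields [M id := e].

[S [M when e do [M id := e] otherwise [M { [L [S [M id := e]]] }]]]

S
M
when e do M otherwise M
when e do id := e otherwise M
when e do id := e otherwise { L }
when e do id := e otherwise { S }
when e do id := e otherwise { M }
when e do id := e otherwise { id := e }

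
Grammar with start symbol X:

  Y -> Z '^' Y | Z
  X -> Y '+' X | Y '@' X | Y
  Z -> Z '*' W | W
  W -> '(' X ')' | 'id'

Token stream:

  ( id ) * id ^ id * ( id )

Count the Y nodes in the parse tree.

[X [Y [Z [Z [W ( [X [Y [Z [W id]]]] )]] * [W id]] ^ [Y [Z [Z [W id]] * [W ( [X [Y [Z [W id]]]] )]]]]]

4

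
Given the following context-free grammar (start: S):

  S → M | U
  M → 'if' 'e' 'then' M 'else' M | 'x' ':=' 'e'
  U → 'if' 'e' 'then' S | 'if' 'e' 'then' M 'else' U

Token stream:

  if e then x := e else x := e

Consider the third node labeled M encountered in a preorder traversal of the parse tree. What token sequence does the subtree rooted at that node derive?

x := e

[S [M if e then [M x := e] else [M x := e]]]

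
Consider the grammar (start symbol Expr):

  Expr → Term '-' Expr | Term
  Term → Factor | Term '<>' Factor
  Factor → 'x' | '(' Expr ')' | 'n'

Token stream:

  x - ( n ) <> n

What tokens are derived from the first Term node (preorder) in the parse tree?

[Expr [Term [Factor x]] - [Expr [Term [Term [Factor ( [Expr [Term [Factor n]]] )]] <> [Factor n]]]]

x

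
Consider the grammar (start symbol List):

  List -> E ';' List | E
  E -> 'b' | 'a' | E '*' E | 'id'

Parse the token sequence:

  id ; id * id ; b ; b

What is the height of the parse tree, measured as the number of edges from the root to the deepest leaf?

5

[List [E id] ; [List [E [E id] * [E id]] ; [List [E b] ; [List [E b]]]]]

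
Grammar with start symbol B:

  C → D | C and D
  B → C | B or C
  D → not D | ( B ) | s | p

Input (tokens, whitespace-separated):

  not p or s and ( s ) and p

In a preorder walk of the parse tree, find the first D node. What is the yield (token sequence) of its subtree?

not p

[B [B [C [D not [D p]]]] or [C [C [C [D s]] and [D ( [B [C [D s]]] )]] and [D p]]]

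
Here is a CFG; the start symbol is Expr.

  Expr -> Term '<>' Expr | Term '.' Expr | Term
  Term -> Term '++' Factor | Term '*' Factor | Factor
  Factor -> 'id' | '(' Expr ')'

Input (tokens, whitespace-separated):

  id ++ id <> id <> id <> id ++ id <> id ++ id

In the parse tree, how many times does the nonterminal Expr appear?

5

[Expr [Term [Term [Factor id]] ++ [Factor id]] <> [Expr [Term [Factor id]] <> [Expr [Term [Factor id]] <> [Expr [Term [Term [Factor id]] ++ [Factor id]] <> [Expr [Term [Term [Factor id]] ++ [Factor id]]]]]]]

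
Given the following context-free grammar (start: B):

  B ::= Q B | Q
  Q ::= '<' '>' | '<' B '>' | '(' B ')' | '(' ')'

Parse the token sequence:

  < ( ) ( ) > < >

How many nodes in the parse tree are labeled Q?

4

[B [Q < [B [Q ( )] [B [Q ( )]]] >] [B [Q < >]]]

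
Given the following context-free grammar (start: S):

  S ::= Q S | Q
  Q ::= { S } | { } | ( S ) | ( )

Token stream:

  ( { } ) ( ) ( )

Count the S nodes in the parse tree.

[S [Q ( [S [Q { }]] )] [S [Q ( )] [S [Q ( )]]]]

4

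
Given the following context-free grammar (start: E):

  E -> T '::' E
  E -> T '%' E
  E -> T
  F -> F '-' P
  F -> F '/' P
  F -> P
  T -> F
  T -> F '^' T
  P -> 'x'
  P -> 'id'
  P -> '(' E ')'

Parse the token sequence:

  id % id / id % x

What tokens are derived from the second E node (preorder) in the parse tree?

id / id % x

[E [T [F [P id]]] % [E [T [F [F [P id]] / [P id]]] % [E [T [F [P x]]]]]]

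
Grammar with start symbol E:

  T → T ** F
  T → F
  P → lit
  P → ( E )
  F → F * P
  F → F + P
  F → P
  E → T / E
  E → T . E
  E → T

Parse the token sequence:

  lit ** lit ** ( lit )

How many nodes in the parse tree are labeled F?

4

[E [T [T [T [F [P lit]]] ** [F [P lit]]] ** [F [P ( [E [T [F [P lit]]]] )]]]]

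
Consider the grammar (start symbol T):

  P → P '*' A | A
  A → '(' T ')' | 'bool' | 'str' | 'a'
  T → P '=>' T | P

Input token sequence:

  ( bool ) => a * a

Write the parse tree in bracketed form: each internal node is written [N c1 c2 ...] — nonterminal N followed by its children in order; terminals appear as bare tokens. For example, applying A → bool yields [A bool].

[T [P [A ( [T [P [A bool]]] )]] => [T [P [P [A a]] * [A a]]]]

T
P => T
A => T
( T ) => T
( P ) => T
( A ) => T
( bool ) => T
( bool ) => P
( bool ) => P * A
( bool ) => A * A
( bool ) => a * A
( bool ) => a * a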